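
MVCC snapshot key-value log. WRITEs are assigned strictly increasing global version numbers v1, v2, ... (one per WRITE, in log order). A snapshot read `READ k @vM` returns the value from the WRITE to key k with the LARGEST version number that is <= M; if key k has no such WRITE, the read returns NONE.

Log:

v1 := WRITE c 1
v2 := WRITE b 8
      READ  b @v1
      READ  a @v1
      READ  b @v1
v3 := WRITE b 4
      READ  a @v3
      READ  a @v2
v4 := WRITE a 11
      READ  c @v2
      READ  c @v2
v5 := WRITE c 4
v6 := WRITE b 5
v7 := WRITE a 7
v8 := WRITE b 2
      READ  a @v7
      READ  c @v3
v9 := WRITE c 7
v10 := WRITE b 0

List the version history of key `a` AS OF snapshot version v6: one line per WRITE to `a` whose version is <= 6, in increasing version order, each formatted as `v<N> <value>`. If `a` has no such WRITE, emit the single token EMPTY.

Answer: v4 11

Derivation:
Scan writes for key=a with version <= 6:
  v1 WRITE c 1 -> skip
  v2 WRITE b 8 -> skip
  v3 WRITE b 4 -> skip
  v4 WRITE a 11 -> keep
  v5 WRITE c 4 -> skip
  v6 WRITE b 5 -> skip
  v7 WRITE a 7 -> drop (> snap)
  v8 WRITE b 2 -> skip
  v9 WRITE c 7 -> skip
  v10 WRITE b 0 -> skip
Collected: [(4, 11)]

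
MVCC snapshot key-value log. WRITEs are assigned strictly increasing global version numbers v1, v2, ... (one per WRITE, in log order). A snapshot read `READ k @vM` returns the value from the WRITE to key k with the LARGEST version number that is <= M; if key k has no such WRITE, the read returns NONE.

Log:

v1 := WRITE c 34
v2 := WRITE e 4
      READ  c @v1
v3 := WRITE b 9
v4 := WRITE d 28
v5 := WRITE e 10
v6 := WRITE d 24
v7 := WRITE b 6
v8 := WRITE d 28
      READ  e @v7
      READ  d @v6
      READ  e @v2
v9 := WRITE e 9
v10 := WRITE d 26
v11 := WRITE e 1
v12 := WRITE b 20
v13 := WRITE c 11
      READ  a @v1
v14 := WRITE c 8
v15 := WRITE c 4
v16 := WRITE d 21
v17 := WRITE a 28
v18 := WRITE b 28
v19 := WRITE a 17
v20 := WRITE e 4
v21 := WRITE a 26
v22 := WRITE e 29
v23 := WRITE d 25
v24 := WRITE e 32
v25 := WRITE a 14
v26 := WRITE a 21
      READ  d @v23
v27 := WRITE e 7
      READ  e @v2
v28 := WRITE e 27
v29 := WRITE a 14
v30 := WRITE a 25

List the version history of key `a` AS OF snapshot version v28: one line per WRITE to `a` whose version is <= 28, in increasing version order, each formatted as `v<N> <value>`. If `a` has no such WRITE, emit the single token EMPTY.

Scan writes for key=a with version <= 28:
  v1 WRITE c 34 -> skip
  v2 WRITE e 4 -> skip
  v3 WRITE b 9 -> skip
  v4 WRITE d 28 -> skip
  v5 WRITE e 10 -> skip
  v6 WRITE d 24 -> skip
  v7 WRITE b 6 -> skip
  v8 WRITE d 28 -> skip
  v9 WRITE e 9 -> skip
  v10 WRITE d 26 -> skip
  v11 WRITE e 1 -> skip
  v12 WRITE b 20 -> skip
  v13 WRITE c 11 -> skip
  v14 WRITE c 8 -> skip
  v15 WRITE c 4 -> skip
  v16 WRITE d 21 -> skip
  v17 WRITE a 28 -> keep
  v18 WRITE b 28 -> skip
  v19 WRITE a 17 -> keep
  v20 WRITE e 4 -> skip
  v21 WRITE a 26 -> keep
  v22 WRITE e 29 -> skip
  v23 WRITE d 25 -> skip
  v24 WRITE e 32 -> skip
  v25 WRITE a 14 -> keep
  v26 WRITE a 21 -> keep
  v27 WRITE e 7 -> skip
  v28 WRITE e 27 -> skip
  v29 WRITE a 14 -> drop (> snap)
  v30 WRITE a 25 -> drop (> snap)
Collected: [(17, 28), (19, 17), (21, 26), (25, 14), (26, 21)]

Answer: v17 28
v19 17
v21 26
v25 14
v26 21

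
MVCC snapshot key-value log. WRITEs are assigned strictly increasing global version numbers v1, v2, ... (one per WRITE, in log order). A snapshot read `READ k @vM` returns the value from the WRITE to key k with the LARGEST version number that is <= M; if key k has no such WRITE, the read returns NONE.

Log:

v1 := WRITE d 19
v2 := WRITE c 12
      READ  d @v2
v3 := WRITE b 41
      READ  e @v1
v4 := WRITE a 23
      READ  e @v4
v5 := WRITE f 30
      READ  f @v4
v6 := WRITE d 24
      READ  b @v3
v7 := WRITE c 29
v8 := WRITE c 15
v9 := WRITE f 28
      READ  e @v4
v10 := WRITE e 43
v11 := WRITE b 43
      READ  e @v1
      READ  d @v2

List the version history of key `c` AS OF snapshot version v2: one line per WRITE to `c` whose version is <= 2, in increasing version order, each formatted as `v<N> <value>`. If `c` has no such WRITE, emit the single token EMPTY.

Scan writes for key=c with version <= 2:
  v1 WRITE d 19 -> skip
  v2 WRITE c 12 -> keep
  v3 WRITE b 41 -> skip
  v4 WRITE a 23 -> skip
  v5 WRITE f 30 -> skip
  v6 WRITE d 24 -> skip
  v7 WRITE c 29 -> drop (> snap)
  v8 WRITE c 15 -> drop (> snap)
  v9 WRITE f 28 -> skip
  v10 WRITE e 43 -> skip
  v11 WRITE b 43 -> skip
Collected: [(2, 12)]

Answer: v2 12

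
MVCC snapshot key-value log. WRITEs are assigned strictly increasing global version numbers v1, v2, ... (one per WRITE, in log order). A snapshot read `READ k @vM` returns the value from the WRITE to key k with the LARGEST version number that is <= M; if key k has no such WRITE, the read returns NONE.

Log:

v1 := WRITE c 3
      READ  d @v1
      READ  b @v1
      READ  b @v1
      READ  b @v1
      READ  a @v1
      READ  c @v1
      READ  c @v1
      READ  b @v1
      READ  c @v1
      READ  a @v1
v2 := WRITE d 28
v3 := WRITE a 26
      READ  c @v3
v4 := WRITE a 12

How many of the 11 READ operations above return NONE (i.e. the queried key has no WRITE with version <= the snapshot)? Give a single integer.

v1: WRITE c=3  (c history now [(1, 3)])
READ d @v1: history=[] -> no version <= 1 -> NONE
READ b @v1: history=[] -> no version <= 1 -> NONE
READ b @v1: history=[] -> no version <= 1 -> NONE
READ b @v1: history=[] -> no version <= 1 -> NONE
READ a @v1: history=[] -> no version <= 1 -> NONE
READ c @v1: history=[(1, 3)] -> pick v1 -> 3
READ c @v1: history=[(1, 3)] -> pick v1 -> 3
READ b @v1: history=[] -> no version <= 1 -> NONE
READ c @v1: history=[(1, 3)] -> pick v1 -> 3
READ a @v1: history=[] -> no version <= 1 -> NONE
v2: WRITE d=28  (d history now [(2, 28)])
v3: WRITE a=26  (a history now [(3, 26)])
READ c @v3: history=[(1, 3)] -> pick v1 -> 3
v4: WRITE a=12  (a history now [(3, 26), (4, 12)])
Read results in order: ['NONE', 'NONE', 'NONE', 'NONE', 'NONE', '3', '3', 'NONE', '3', 'NONE', '3']
NONE count = 7

Answer: 7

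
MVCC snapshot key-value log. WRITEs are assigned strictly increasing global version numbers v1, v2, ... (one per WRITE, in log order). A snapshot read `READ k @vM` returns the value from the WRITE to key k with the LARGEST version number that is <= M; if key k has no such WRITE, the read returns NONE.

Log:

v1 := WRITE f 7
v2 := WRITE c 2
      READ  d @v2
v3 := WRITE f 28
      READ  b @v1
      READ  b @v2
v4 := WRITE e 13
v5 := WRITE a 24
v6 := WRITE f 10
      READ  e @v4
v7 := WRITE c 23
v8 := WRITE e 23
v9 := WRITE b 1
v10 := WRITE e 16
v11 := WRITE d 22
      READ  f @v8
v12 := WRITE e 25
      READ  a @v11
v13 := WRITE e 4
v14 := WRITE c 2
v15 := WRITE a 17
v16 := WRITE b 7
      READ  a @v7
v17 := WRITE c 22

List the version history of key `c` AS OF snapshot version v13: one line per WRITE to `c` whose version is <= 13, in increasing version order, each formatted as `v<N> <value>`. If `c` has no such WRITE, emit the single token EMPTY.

Answer: v2 2
v7 23

Derivation:
Scan writes for key=c with version <= 13:
  v1 WRITE f 7 -> skip
  v2 WRITE c 2 -> keep
  v3 WRITE f 28 -> skip
  v4 WRITE e 13 -> skip
  v5 WRITE a 24 -> skip
  v6 WRITE f 10 -> skip
  v7 WRITE c 23 -> keep
  v8 WRITE e 23 -> skip
  v9 WRITE b 1 -> skip
  v10 WRITE e 16 -> skip
  v11 WRITE d 22 -> skip
  v12 WRITE e 25 -> skip
  v13 WRITE e 4 -> skip
  v14 WRITE c 2 -> drop (> snap)
  v15 WRITE a 17 -> skip
  v16 WRITE b 7 -> skip
  v17 WRITE c 22 -> drop (> snap)
Collected: [(2, 2), (7, 23)]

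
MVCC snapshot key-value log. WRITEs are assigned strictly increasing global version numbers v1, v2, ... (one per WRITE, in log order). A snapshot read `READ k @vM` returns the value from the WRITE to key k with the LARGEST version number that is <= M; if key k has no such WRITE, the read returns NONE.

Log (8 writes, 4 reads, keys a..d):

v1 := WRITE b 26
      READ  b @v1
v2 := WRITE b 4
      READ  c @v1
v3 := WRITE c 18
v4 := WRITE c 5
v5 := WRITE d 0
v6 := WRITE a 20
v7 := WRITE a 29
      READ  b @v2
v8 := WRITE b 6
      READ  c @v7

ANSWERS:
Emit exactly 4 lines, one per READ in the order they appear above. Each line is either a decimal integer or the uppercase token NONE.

v1: WRITE b=26  (b history now [(1, 26)])
READ b @v1: history=[(1, 26)] -> pick v1 -> 26
v2: WRITE b=4  (b history now [(1, 26), (2, 4)])
READ c @v1: history=[] -> no version <= 1 -> NONE
v3: WRITE c=18  (c history now [(3, 18)])
v4: WRITE c=5  (c history now [(3, 18), (4, 5)])
v5: WRITE d=0  (d history now [(5, 0)])
v6: WRITE a=20  (a history now [(6, 20)])
v7: WRITE a=29  (a history now [(6, 20), (7, 29)])
READ b @v2: history=[(1, 26), (2, 4)] -> pick v2 -> 4
v8: WRITE b=6  (b history now [(1, 26), (2, 4), (8, 6)])
READ c @v7: history=[(3, 18), (4, 5)] -> pick v4 -> 5

Answer: 26
NONE
4
5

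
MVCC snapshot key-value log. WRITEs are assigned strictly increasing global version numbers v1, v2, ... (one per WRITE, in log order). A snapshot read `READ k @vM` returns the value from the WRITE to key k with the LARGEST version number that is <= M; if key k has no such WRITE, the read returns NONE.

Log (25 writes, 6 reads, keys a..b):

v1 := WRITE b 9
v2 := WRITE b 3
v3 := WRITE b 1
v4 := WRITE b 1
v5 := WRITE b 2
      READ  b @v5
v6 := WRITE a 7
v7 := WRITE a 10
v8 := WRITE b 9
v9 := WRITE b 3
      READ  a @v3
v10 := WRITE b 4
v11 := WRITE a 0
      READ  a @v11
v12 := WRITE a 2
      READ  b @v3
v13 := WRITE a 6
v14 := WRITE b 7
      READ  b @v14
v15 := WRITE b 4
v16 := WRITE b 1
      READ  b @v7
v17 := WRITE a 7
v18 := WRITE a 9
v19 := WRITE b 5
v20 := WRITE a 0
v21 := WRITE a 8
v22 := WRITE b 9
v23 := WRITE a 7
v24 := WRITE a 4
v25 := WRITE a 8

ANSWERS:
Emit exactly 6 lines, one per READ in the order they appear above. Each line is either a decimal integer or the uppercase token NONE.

Answer: 2
NONE
0
1
7
2

Derivation:
v1: WRITE b=9  (b history now [(1, 9)])
v2: WRITE b=3  (b history now [(1, 9), (2, 3)])
v3: WRITE b=1  (b history now [(1, 9), (2, 3), (3, 1)])
v4: WRITE b=1  (b history now [(1, 9), (2, 3), (3, 1), (4, 1)])
v5: WRITE b=2  (b history now [(1, 9), (2, 3), (3, 1), (4, 1), (5, 2)])
READ b @v5: history=[(1, 9), (2, 3), (3, 1), (4, 1), (5, 2)] -> pick v5 -> 2
v6: WRITE a=7  (a history now [(6, 7)])
v7: WRITE a=10  (a history now [(6, 7), (7, 10)])
v8: WRITE b=9  (b history now [(1, 9), (2, 3), (3, 1), (4, 1), (5, 2), (8, 9)])
v9: WRITE b=3  (b history now [(1, 9), (2, 3), (3, 1), (4, 1), (5, 2), (8, 9), (9, 3)])
READ a @v3: history=[(6, 7), (7, 10)] -> no version <= 3 -> NONE
v10: WRITE b=4  (b history now [(1, 9), (2, 3), (3, 1), (4, 1), (5, 2), (8, 9), (9, 3), (10, 4)])
v11: WRITE a=0  (a history now [(6, 7), (7, 10), (11, 0)])
READ a @v11: history=[(6, 7), (7, 10), (11, 0)] -> pick v11 -> 0
v12: WRITE a=2  (a history now [(6, 7), (7, 10), (11, 0), (12, 2)])
READ b @v3: history=[(1, 9), (2, 3), (3, 1), (4, 1), (5, 2), (8, 9), (9, 3), (10, 4)] -> pick v3 -> 1
v13: WRITE a=6  (a history now [(6, 7), (7, 10), (11, 0), (12, 2), (13, 6)])
v14: WRITE b=7  (b history now [(1, 9), (2, 3), (3, 1), (4, 1), (5, 2), (8, 9), (9, 3), (10, 4), (14, 7)])
READ b @v14: history=[(1, 9), (2, 3), (3, 1), (4, 1), (5, 2), (8, 9), (9, 3), (10, 4), (14, 7)] -> pick v14 -> 7
v15: WRITE b=4  (b history now [(1, 9), (2, 3), (3, 1), (4, 1), (5, 2), (8, 9), (9, 3), (10, 4), (14, 7), (15, 4)])
v16: WRITE b=1  (b history now [(1, 9), (2, 3), (3, 1), (4, 1), (5, 2), (8, 9), (9, 3), (10, 4), (14, 7), (15, 4), (16, 1)])
READ b @v7: history=[(1, 9), (2, 3), (3, 1), (4, 1), (5, 2), (8, 9), (9, 3), (10, 4), (14, 7), (15, 4), (16, 1)] -> pick v5 -> 2
v17: WRITE a=7  (a history now [(6, 7), (7, 10), (11, 0), (12, 2), (13, 6), (17, 7)])
v18: WRITE a=9  (a history now [(6, 7), (7, 10), (11, 0), (12, 2), (13, 6), (17, 7), (18, 9)])
v19: WRITE b=5  (b history now [(1, 9), (2, 3), (3, 1), (4, 1), (5, 2), (8, 9), (9, 3), (10, 4), (14, 7), (15, 4), (16, 1), (19, 5)])
v20: WRITE a=0  (a history now [(6, 7), (7, 10), (11, 0), (12, 2), (13, 6), (17, 7), (18, 9), (20, 0)])
v21: WRITE a=8  (a history now [(6, 7), (7, 10), (11, 0), (12, 2), (13, 6), (17, 7), (18, 9), (20, 0), (21, 8)])
v22: WRITE b=9  (b history now [(1, 9), (2, 3), (3, 1), (4, 1), (5, 2), (8, 9), (9, 3), (10, 4), (14, 7), (15, 4), (16, 1), (19, 5), (22, 9)])
v23: WRITE a=7  (a history now [(6, 7), (7, 10), (11, 0), (12, 2), (13, 6), (17, 7), (18, 9), (20, 0), (21, 8), (23, 7)])
v24: WRITE a=4  (a history now [(6, 7), (7, 10), (11, 0), (12, 2), (13, 6), (17, 7), (18, 9), (20, 0), (21, 8), (23, 7), (24, 4)])
v25: WRITE a=8  (a history now [(6, 7), (7, 10), (11, 0), (12, 2), (13, 6), (17, 7), (18, 9), (20, 0), (21, 8), (23, 7), (24, 4), (25, 8)])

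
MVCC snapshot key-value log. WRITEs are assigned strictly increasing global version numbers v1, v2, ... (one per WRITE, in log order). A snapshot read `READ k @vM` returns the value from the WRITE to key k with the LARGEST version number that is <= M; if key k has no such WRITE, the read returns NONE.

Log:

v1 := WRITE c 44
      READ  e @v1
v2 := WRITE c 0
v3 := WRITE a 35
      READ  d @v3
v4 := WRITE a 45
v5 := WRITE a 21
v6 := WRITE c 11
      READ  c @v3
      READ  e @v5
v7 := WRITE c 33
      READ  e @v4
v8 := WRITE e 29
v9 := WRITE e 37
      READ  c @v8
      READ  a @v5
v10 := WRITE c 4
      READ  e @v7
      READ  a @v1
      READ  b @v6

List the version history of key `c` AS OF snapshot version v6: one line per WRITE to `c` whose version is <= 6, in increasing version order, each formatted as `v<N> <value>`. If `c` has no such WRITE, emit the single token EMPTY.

Answer: v1 44
v2 0
v6 11

Derivation:
Scan writes for key=c with version <= 6:
  v1 WRITE c 44 -> keep
  v2 WRITE c 0 -> keep
  v3 WRITE a 35 -> skip
  v4 WRITE a 45 -> skip
  v5 WRITE a 21 -> skip
  v6 WRITE c 11 -> keep
  v7 WRITE c 33 -> drop (> snap)
  v8 WRITE e 29 -> skip
  v9 WRITE e 37 -> skip
  v10 WRITE c 4 -> drop (> snap)
Collected: [(1, 44), (2, 0), (6, 11)]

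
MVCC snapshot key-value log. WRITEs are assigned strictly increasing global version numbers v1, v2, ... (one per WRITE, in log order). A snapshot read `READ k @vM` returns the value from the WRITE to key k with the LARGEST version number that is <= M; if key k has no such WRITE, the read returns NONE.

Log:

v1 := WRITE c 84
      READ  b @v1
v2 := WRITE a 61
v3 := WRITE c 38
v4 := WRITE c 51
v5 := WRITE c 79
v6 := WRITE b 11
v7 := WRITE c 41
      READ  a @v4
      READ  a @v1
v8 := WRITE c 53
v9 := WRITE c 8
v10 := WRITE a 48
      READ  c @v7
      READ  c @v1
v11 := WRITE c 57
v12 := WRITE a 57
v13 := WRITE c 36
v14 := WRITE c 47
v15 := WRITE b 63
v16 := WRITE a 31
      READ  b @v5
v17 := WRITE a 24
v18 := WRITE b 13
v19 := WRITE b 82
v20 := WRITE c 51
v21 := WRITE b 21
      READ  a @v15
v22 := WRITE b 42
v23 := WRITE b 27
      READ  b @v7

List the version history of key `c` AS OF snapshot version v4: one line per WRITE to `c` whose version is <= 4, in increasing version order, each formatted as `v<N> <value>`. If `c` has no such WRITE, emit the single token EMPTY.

Scan writes for key=c with version <= 4:
  v1 WRITE c 84 -> keep
  v2 WRITE a 61 -> skip
  v3 WRITE c 38 -> keep
  v4 WRITE c 51 -> keep
  v5 WRITE c 79 -> drop (> snap)
  v6 WRITE b 11 -> skip
  v7 WRITE c 41 -> drop (> snap)
  v8 WRITE c 53 -> drop (> snap)
  v9 WRITE c 8 -> drop (> snap)
  v10 WRITE a 48 -> skip
  v11 WRITE c 57 -> drop (> snap)
  v12 WRITE a 57 -> skip
  v13 WRITE c 36 -> drop (> snap)
  v14 WRITE c 47 -> drop (> snap)
  v15 WRITE b 63 -> skip
  v16 WRITE a 31 -> skip
  v17 WRITE a 24 -> skip
  v18 WRITE b 13 -> skip
  v19 WRITE b 82 -> skip
  v20 WRITE c 51 -> drop (> snap)
  v21 WRITE b 21 -> skip
  v22 WRITE b 42 -> skip
  v23 WRITE b 27 -> skip
Collected: [(1, 84), (3, 38), (4, 51)]

Answer: v1 84
v3 38
v4 51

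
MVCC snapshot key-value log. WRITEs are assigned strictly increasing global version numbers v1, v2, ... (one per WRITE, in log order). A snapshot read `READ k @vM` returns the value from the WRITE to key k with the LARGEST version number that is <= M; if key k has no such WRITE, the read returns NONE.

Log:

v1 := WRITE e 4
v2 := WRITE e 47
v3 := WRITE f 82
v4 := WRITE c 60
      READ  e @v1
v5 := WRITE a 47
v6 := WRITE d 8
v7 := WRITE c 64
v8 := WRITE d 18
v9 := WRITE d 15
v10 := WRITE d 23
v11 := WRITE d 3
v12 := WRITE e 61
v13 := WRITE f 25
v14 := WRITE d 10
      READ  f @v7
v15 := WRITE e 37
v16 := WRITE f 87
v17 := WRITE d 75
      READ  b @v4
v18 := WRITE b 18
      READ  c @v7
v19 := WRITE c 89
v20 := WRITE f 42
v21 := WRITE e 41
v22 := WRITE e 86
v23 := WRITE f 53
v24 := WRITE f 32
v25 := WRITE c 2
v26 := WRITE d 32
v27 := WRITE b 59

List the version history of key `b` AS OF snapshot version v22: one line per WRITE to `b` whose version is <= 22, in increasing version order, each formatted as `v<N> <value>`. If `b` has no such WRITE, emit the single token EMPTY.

Scan writes for key=b with version <= 22:
  v1 WRITE e 4 -> skip
  v2 WRITE e 47 -> skip
  v3 WRITE f 82 -> skip
  v4 WRITE c 60 -> skip
  v5 WRITE a 47 -> skip
  v6 WRITE d 8 -> skip
  v7 WRITE c 64 -> skip
  v8 WRITE d 18 -> skip
  v9 WRITE d 15 -> skip
  v10 WRITE d 23 -> skip
  v11 WRITE d 3 -> skip
  v12 WRITE e 61 -> skip
  v13 WRITE f 25 -> skip
  v14 WRITE d 10 -> skip
  v15 WRITE e 37 -> skip
  v16 WRITE f 87 -> skip
  v17 WRITE d 75 -> skip
  v18 WRITE b 18 -> keep
  v19 WRITE c 89 -> skip
  v20 WRITE f 42 -> skip
  v21 WRITE e 41 -> skip
  v22 WRITE e 86 -> skip
  v23 WRITE f 53 -> skip
  v24 WRITE f 32 -> skip
  v25 WRITE c 2 -> skip
  v26 WRITE d 32 -> skip
  v27 WRITE b 59 -> drop (> snap)
Collected: [(18, 18)]

Answer: v18 18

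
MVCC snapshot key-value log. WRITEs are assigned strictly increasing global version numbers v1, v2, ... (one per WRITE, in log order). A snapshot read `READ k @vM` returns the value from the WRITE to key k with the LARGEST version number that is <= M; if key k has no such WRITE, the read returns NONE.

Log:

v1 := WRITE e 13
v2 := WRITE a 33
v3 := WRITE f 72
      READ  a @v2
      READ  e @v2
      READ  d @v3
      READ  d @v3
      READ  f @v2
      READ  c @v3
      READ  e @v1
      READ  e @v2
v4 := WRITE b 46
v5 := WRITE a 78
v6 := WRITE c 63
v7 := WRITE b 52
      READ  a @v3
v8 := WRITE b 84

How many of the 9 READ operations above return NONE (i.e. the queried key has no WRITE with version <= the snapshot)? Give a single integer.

Answer: 4

Derivation:
v1: WRITE e=13  (e history now [(1, 13)])
v2: WRITE a=33  (a history now [(2, 33)])
v3: WRITE f=72  (f history now [(3, 72)])
READ a @v2: history=[(2, 33)] -> pick v2 -> 33
READ e @v2: history=[(1, 13)] -> pick v1 -> 13
READ d @v3: history=[] -> no version <= 3 -> NONE
READ d @v3: history=[] -> no version <= 3 -> NONE
READ f @v2: history=[(3, 72)] -> no version <= 2 -> NONE
READ c @v3: history=[] -> no version <= 3 -> NONE
READ e @v1: history=[(1, 13)] -> pick v1 -> 13
READ e @v2: history=[(1, 13)] -> pick v1 -> 13
v4: WRITE b=46  (b history now [(4, 46)])
v5: WRITE a=78  (a history now [(2, 33), (5, 78)])
v6: WRITE c=63  (c history now [(6, 63)])
v7: WRITE b=52  (b history now [(4, 46), (7, 52)])
READ a @v3: history=[(2, 33), (5, 78)] -> pick v2 -> 33
v8: WRITE b=84  (b history now [(4, 46), (7, 52), (8, 84)])
Read results in order: ['33', '13', 'NONE', 'NONE', 'NONE', 'NONE', '13', '13', '33']
NONE count = 4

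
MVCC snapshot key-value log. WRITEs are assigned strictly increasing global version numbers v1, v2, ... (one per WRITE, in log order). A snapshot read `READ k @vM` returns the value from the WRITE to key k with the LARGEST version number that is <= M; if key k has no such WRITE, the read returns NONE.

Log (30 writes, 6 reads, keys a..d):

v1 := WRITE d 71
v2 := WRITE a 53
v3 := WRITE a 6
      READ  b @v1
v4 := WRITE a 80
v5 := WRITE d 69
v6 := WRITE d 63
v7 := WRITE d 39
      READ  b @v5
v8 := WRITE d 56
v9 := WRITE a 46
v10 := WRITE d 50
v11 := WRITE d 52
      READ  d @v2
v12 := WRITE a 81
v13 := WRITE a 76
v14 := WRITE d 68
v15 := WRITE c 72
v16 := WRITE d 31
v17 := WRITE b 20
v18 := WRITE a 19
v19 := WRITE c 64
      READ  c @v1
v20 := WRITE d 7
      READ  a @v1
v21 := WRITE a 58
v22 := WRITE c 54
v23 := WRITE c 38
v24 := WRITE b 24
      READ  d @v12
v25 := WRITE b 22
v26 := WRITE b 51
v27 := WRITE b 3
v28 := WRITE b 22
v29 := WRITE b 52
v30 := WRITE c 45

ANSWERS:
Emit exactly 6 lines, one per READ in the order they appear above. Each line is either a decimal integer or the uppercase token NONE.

v1: WRITE d=71  (d history now [(1, 71)])
v2: WRITE a=53  (a history now [(2, 53)])
v3: WRITE a=6  (a history now [(2, 53), (3, 6)])
READ b @v1: history=[] -> no version <= 1 -> NONE
v4: WRITE a=80  (a history now [(2, 53), (3, 6), (4, 80)])
v5: WRITE d=69  (d history now [(1, 71), (5, 69)])
v6: WRITE d=63  (d history now [(1, 71), (5, 69), (6, 63)])
v7: WRITE d=39  (d history now [(1, 71), (5, 69), (6, 63), (7, 39)])
READ b @v5: history=[] -> no version <= 5 -> NONE
v8: WRITE d=56  (d history now [(1, 71), (5, 69), (6, 63), (7, 39), (8, 56)])
v9: WRITE a=46  (a history now [(2, 53), (3, 6), (4, 80), (9, 46)])
v10: WRITE d=50  (d history now [(1, 71), (5, 69), (6, 63), (7, 39), (8, 56), (10, 50)])
v11: WRITE d=52  (d history now [(1, 71), (5, 69), (6, 63), (7, 39), (8, 56), (10, 50), (11, 52)])
READ d @v2: history=[(1, 71), (5, 69), (6, 63), (7, 39), (8, 56), (10, 50), (11, 52)] -> pick v1 -> 71
v12: WRITE a=81  (a history now [(2, 53), (3, 6), (4, 80), (9, 46), (12, 81)])
v13: WRITE a=76  (a history now [(2, 53), (3, 6), (4, 80), (9, 46), (12, 81), (13, 76)])
v14: WRITE d=68  (d history now [(1, 71), (5, 69), (6, 63), (7, 39), (8, 56), (10, 50), (11, 52), (14, 68)])
v15: WRITE c=72  (c history now [(15, 72)])
v16: WRITE d=31  (d history now [(1, 71), (5, 69), (6, 63), (7, 39), (8, 56), (10, 50), (11, 52), (14, 68), (16, 31)])
v17: WRITE b=20  (b history now [(17, 20)])
v18: WRITE a=19  (a history now [(2, 53), (3, 6), (4, 80), (9, 46), (12, 81), (13, 76), (18, 19)])
v19: WRITE c=64  (c history now [(15, 72), (19, 64)])
READ c @v1: history=[(15, 72), (19, 64)] -> no version <= 1 -> NONE
v20: WRITE d=7  (d history now [(1, 71), (5, 69), (6, 63), (7, 39), (8, 56), (10, 50), (11, 52), (14, 68), (16, 31), (20, 7)])
READ a @v1: history=[(2, 53), (3, 6), (4, 80), (9, 46), (12, 81), (13, 76), (18, 19)] -> no version <= 1 -> NONE
v21: WRITE a=58  (a history now [(2, 53), (3, 6), (4, 80), (9, 46), (12, 81), (13, 76), (18, 19), (21, 58)])
v22: WRITE c=54  (c history now [(15, 72), (19, 64), (22, 54)])
v23: WRITE c=38  (c history now [(15, 72), (19, 64), (22, 54), (23, 38)])
v24: WRITE b=24  (b history now [(17, 20), (24, 24)])
READ d @v12: history=[(1, 71), (5, 69), (6, 63), (7, 39), (8, 56), (10, 50), (11, 52), (14, 68), (16, 31), (20, 7)] -> pick v11 -> 52
v25: WRITE b=22  (b history now [(17, 20), (24, 24), (25, 22)])
v26: WRITE b=51  (b history now [(17, 20), (24, 24), (25, 22), (26, 51)])
v27: WRITE b=3  (b history now [(17, 20), (24, 24), (25, 22), (26, 51), (27, 3)])
v28: WRITE b=22  (b history now [(17, 20), (24, 24), (25, 22), (26, 51), (27, 3), (28, 22)])
v29: WRITE b=52  (b history now [(17, 20), (24, 24), (25, 22), (26, 51), (27, 3), (28, 22), (29, 52)])
v30: WRITE c=45  (c history now [(15, 72), (19, 64), (22, 54), (23, 38), (30, 45)])

Answer: NONE
NONE
71
NONE
NONE
52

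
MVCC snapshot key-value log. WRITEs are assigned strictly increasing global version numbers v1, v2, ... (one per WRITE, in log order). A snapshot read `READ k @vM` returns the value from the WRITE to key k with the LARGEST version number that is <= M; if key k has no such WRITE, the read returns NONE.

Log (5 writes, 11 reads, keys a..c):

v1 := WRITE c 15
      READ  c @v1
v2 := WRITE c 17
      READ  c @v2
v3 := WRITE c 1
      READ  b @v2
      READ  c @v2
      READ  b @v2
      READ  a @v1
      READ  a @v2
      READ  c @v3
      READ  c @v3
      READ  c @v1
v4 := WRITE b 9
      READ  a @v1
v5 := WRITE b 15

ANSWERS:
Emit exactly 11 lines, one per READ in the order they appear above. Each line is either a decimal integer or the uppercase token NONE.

v1: WRITE c=15  (c history now [(1, 15)])
READ c @v1: history=[(1, 15)] -> pick v1 -> 15
v2: WRITE c=17  (c history now [(1, 15), (2, 17)])
READ c @v2: history=[(1, 15), (2, 17)] -> pick v2 -> 17
v3: WRITE c=1  (c history now [(1, 15), (2, 17), (3, 1)])
READ b @v2: history=[] -> no version <= 2 -> NONE
READ c @v2: history=[(1, 15), (2, 17), (3, 1)] -> pick v2 -> 17
READ b @v2: history=[] -> no version <= 2 -> NONE
READ a @v1: history=[] -> no version <= 1 -> NONE
READ a @v2: history=[] -> no version <= 2 -> NONE
READ c @v3: history=[(1, 15), (2, 17), (3, 1)] -> pick v3 -> 1
READ c @v3: history=[(1, 15), (2, 17), (3, 1)] -> pick v3 -> 1
READ c @v1: history=[(1, 15), (2, 17), (3, 1)] -> pick v1 -> 15
v4: WRITE b=9  (b history now [(4, 9)])
READ a @v1: history=[] -> no version <= 1 -> NONE
v5: WRITE b=15  (b history now [(4, 9), (5, 15)])

Answer: 15
17
NONE
17
NONE
NONE
NONE
1
1
15
NONE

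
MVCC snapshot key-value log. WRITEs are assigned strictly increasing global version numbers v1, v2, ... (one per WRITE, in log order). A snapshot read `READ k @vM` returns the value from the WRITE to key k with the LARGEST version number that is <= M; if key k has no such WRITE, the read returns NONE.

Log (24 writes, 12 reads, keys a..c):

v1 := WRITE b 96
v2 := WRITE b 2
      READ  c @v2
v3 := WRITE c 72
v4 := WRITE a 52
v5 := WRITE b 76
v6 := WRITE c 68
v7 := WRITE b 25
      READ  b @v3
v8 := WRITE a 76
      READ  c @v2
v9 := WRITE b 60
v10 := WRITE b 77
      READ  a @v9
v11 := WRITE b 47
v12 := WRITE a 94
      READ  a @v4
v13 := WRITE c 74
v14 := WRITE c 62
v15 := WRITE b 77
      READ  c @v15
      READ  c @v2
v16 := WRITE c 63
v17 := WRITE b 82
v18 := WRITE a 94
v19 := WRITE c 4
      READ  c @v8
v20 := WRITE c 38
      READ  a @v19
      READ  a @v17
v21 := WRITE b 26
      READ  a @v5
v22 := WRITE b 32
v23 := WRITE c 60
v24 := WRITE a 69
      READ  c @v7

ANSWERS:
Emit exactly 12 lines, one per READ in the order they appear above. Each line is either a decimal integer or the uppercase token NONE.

Answer: NONE
2
NONE
76
52
62
NONE
68
94
94
52
68

Derivation:
v1: WRITE b=96  (b history now [(1, 96)])
v2: WRITE b=2  (b history now [(1, 96), (2, 2)])
READ c @v2: history=[] -> no version <= 2 -> NONE
v3: WRITE c=72  (c history now [(3, 72)])
v4: WRITE a=52  (a history now [(4, 52)])
v5: WRITE b=76  (b history now [(1, 96), (2, 2), (5, 76)])
v6: WRITE c=68  (c history now [(3, 72), (6, 68)])
v7: WRITE b=25  (b history now [(1, 96), (2, 2), (5, 76), (7, 25)])
READ b @v3: history=[(1, 96), (2, 2), (5, 76), (7, 25)] -> pick v2 -> 2
v8: WRITE a=76  (a history now [(4, 52), (8, 76)])
READ c @v2: history=[(3, 72), (6, 68)] -> no version <= 2 -> NONE
v9: WRITE b=60  (b history now [(1, 96), (2, 2), (5, 76), (7, 25), (9, 60)])
v10: WRITE b=77  (b history now [(1, 96), (2, 2), (5, 76), (7, 25), (9, 60), (10, 77)])
READ a @v9: history=[(4, 52), (8, 76)] -> pick v8 -> 76
v11: WRITE b=47  (b history now [(1, 96), (2, 2), (5, 76), (7, 25), (9, 60), (10, 77), (11, 47)])
v12: WRITE a=94  (a history now [(4, 52), (8, 76), (12, 94)])
READ a @v4: history=[(4, 52), (8, 76), (12, 94)] -> pick v4 -> 52
v13: WRITE c=74  (c history now [(3, 72), (6, 68), (13, 74)])
v14: WRITE c=62  (c history now [(3, 72), (6, 68), (13, 74), (14, 62)])
v15: WRITE b=77  (b history now [(1, 96), (2, 2), (5, 76), (7, 25), (9, 60), (10, 77), (11, 47), (15, 77)])
READ c @v15: history=[(3, 72), (6, 68), (13, 74), (14, 62)] -> pick v14 -> 62
READ c @v2: history=[(3, 72), (6, 68), (13, 74), (14, 62)] -> no version <= 2 -> NONE
v16: WRITE c=63  (c history now [(3, 72), (6, 68), (13, 74), (14, 62), (16, 63)])
v17: WRITE b=82  (b history now [(1, 96), (2, 2), (5, 76), (7, 25), (9, 60), (10, 77), (11, 47), (15, 77), (17, 82)])
v18: WRITE a=94  (a history now [(4, 52), (8, 76), (12, 94), (18, 94)])
v19: WRITE c=4  (c history now [(3, 72), (6, 68), (13, 74), (14, 62), (16, 63), (19, 4)])
READ c @v8: history=[(3, 72), (6, 68), (13, 74), (14, 62), (16, 63), (19, 4)] -> pick v6 -> 68
v20: WRITE c=38  (c history now [(3, 72), (6, 68), (13, 74), (14, 62), (16, 63), (19, 4), (20, 38)])
READ a @v19: history=[(4, 52), (8, 76), (12, 94), (18, 94)] -> pick v18 -> 94
READ a @v17: history=[(4, 52), (8, 76), (12, 94), (18, 94)] -> pick v12 -> 94
v21: WRITE b=26  (b history now [(1, 96), (2, 2), (5, 76), (7, 25), (9, 60), (10, 77), (11, 47), (15, 77), (17, 82), (21, 26)])
READ a @v5: history=[(4, 52), (8, 76), (12, 94), (18, 94)] -> pick v4 -> 52
v22: WRITE b=32  (b history now [(1, 96), (2, 2), (5, 76), (7, 25), (9, 60), (10, 77), (11, 47), (15, 77), (17, 82), (21, 26), (22, 32)])
v23: WRITE c=60  (c history now [(3, 72), (6, 68), (13, 74), (14, 62), (16, 63), (19, 4), (20, 38), (23, 60)])
v24: WRITE a=69  (a history now [(4, 52), (8, 76), (12, 94), (18, 94), (24, 69)])
READ c @v7: history=[(3, 72), (6, 68), (13, 74), (14, 62), (16, 63), (19, 4), (20, 38), (23, 60)] -> pick v6 -> 68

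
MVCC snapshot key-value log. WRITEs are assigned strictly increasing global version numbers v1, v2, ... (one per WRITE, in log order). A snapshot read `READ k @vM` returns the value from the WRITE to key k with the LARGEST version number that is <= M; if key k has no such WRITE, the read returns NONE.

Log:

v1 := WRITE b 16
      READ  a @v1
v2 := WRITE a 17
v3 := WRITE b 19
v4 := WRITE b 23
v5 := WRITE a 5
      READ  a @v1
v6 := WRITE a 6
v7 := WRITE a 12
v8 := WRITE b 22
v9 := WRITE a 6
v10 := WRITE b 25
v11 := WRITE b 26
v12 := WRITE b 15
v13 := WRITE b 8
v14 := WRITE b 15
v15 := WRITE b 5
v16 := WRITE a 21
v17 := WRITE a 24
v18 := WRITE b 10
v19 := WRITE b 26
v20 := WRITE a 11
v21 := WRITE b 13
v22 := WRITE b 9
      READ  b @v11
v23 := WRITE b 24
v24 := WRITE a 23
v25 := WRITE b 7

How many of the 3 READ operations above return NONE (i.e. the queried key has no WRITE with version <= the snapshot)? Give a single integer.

v1: WRITE b=16  (b history now [(1, 16)])
READ a @v1: history=[] -> no version <= 1 -> NONE
v2: WRITE a=17  (a history now [(2, 17)])
v3: WRITE b=19  (b history now [(1, 16), (3, 19)])
v4: WRITE b=23  (b history now [(1, 16), (3, 19), (4, 23)])
v5: WRITE a=5  (a history now [(2, 17), (5, 5)])
READ a @v1: history=[(2, 17), (5, 5)] -> no version <= 1 -> NONE
v6: WRITE a=6  (a history now [(2, 17), (5, 5), (6, 6)])
v7: WRITE a=12  (a history now [(2, 17), (5, 5), (6, 6), (7, 12)])
v8: WRITE b=22  (b history now [(1, 16), (3, 19), (4, 23), (8, 22)])
v9: WRITE a=6  (a history now [(2, 17), (5, 5), (6, 6), (7, 12), (9, 6)])
v10: WRITE b=25  (b history now [(1, 16), (3, 19), (4, 23), (8, 22), (10, 25)])
v11: WRITE b=26  (b history now [(1, 16), (3, 19), (4, 23), (8, 22), (10, 25), (11, 26)])
v12: WRITE b=15  (b history now [(1, 16), (3, 19), (4, 23), (8, 22), (10, 25), (11, 26), (12, 15)])
v13: WRITE b=8  (b history now [(1, 16), (3, 19), (4, 23), (8, 22), (10, 25), (11, 26), (12, 15), (13, 8)])
v14: WRITE b=15  (b history now [(1, 16), (3, 19), (4, 23), (8, 22), (10, 25), (11, 26), (12, 15), (13, 8), (14, 15)])
v15: WRITE b=5  (b history now [(1, 16), (3, 19), (4, 23), (8, 22), (10, 25), (11, 26), (12, 15), (13, 8), (14, 15), (15, 5)])
v16: WRITE a=21  (a history now [(2, 17), (5, 5), (6, 6), (7, 12), (9, 6), (16, 21)])
v17: WRITE a=24  (a history now [(2, 17), (5, 5), (6, 6), (7, 12), (9, 6), (16, 21), (17, 24)])
v18: WRITE b=10  (b history now [(1, 16), (3, 19), (4, 23), (8, 22), (10, 25), (11, 26), (12, 15), (13, 8), (14, 15), (15, 5), (18, 10)])
v19: WRITE b=26  (b history now [(1, 16), (3, 19), (4, 23), (8, 22), (10, 25), (11, 26), (12, 15), (13, 8), (14, 15), (15, 5), (18, 10), (19, 26)])
v20: WRITE a=11  (a history now [(2, 17), (5, 5), (6, 6), (7, 12), (9, 6), (16, 21), (17, 24), (20, 11)])
v21: WRITE b=13  (b history now [(1, 16), (3, 19), (4, 23), (8, 22), (10, 25), (11, 26), (12, 15), (13, 8), (14, 15), (15, 5), (18, 10), (19, 26), (21, 13)])
v22: WRITE b=9  (b history now [(1, 16), (3, 19), (4, 23), (8, 22), (10, 25), (11, 26), (12, 15), (13, 8), (14, 15), (15, 5), (18, 10), (19, 26), (21, 13), (22, 9)])
READ b @v11: history=[(1, 16), (3, 19), (4, 23), (8, 22), (10, 25), (11, 26), (12, 15), (13, 8), (14, 15), (15, 5), (18, 10), (19, 26), (21, 13), (22, 9)] -> pick v11 -> 26
v23: WRITE b=24  (b history now [(1, 16), (3, 19), (4, 23), (8, 22), (10, 25), (11, 26), (12, 15), (13, 8), (14, 15), (15, 5), (18, 10), (19, 26), (21, 13), (22, 9), (23, 24)])
v24: WRITE a=23  (a history now [(2, 17), (5, 5), (6, 6), (7, 12), (9, 6), (16, 21), (17, 24), (20, 11), (24, 23)])
v25: WRITE b=7  (b history now [(1, 16), (3, 19), (4, 23), (8, 22), (10, 25), (11, 26), (12, 15), (13, 8), (14, 15), (15, 5), (18, 10), (19, 26), (21, 13), (22, 9), (23, 24), (25, 7)])
Read results in order: ['NONE', 'NONE', '26']
NONE count = 2

Answer: 2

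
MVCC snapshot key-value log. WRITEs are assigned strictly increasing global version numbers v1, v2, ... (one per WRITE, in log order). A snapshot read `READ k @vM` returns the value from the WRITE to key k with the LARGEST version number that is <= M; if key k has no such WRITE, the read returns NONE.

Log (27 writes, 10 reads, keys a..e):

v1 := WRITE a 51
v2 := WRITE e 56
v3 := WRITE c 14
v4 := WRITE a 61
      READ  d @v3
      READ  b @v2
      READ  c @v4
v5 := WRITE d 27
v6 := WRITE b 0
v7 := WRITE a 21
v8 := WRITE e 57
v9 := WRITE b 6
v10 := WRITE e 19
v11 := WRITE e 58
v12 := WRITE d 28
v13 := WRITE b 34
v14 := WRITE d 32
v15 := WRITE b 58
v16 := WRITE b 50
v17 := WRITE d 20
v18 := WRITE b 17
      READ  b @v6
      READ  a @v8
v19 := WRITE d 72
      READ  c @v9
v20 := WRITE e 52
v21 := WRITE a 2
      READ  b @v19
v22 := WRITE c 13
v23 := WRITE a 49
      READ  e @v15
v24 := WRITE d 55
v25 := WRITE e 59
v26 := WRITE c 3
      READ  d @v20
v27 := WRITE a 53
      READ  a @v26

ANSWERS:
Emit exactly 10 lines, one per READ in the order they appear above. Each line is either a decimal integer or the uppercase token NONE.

Answer: NONE
NONE
14
0
21
14
17
58
72
49

Derivation:
v1: WRITE a=51  (a history now [(1, 51)])
v2: WRITE e=56  (e history now [(2, 56)])
v3: WRITE c=14  (c history now [(3, 14)])
v4: WRITE a=61  (a history now [(1, 51), (4, 61)])
READ d @v3: history=[] -> no version <= 3 -> NONE
READ b @v2: history=[] -> no version <= 2 -> NONE
READ c @v4: history=[(3, 14)] -> pick v3 -> 14
v5: WRITE d=27  (d history now [(5, 27)])
v6: WRITE b=0  (b history now [(6, 0)])
v7: WRITE a=21  (a history now [(1, 51), (4, 61), (7, 21)])
v8: WRITE e=57  (e history now [(2, 56), (8, 57)])
v9: WRITE b=6  (b history now [(6, 0), (9, 6)])
v10: WRITE e=19  (e history now [(2, 56), (8, 57), (10, 19)])
v11: WRITE e=58  (e history now [(2, 56), (8, 57), (10, 19), (11, 58)])
v12: WRITE d=28  (d history now [(5, 27), (12, 28)])
v13: WRITE b=34  (b history now [(6, 0), (9, 6), (13, 34)])
v14: WRITE d=32  (d history now [(5, 27), (12, 28), (14, 32)])
v15: WRITE b=58  (b history now [(6, 0), (9, 6), (13, 34), (15, 58)])
v16: WRITE b=50  (b history now [(6, 0), (9, 6), (13, 34), (15, 58), (16, 50)])
v17: WRITE d=20  (d history now [(5, 27), (12, 28), (14, 32), (17, 20)])
v18: WRITE b=17  (b history now [(6, 0), (9, 6), (13, 34), (15, 58), (16, 50), (18, 17)])
READ b @v6: history=[(6, 0), (9, 6), (13, 34), (15, 58), (16, 50), (18, 17)] -> pick v6 -> 0
READ a @v8: history=[(1, 51), (4, 61), (7, 21)] -> pick v7 -> 21
v19: WRITE d=72  (d history now [(5, 27), (12, 28), (14, 32), (17, 20), (19, 72)])
READ c @v9: history=[(3, 14)] -> pick v3 -> 14
v20: WRITE e=52  (e history now [(2, 56), (8, 57), (10, 19), (11, 58), (20, 52)])
v21: WRITE a=2  (a history now [(1, 51), (4, 61), (7, 21), (21, 2)])
READ b @v19: history=[(6, 0), (9, 6), (13, 34), (15, 58), (16, 50), (18, 17)] -> pick v18 -> 17
v22: WRITE c=13  (c history now [(3, 14), (22, 13)])
v23: WRITE a=49  (a history now [(1, 51), (4, 61), (7, 21), (21, 2), (23, 49)])
READ e @v15: history=[(2, 56), (8, 57), (10, 19), (11, 58), (20, 52)] -> pick v11 -> 58
v24: WRITE d=55  (d history now [(5, 27), (12, 28), (14, 32), (17, 20), (19, 72), (24, 55)])
v25: WRITE e=59  (e history now [(2, 56), (8, 57), (10, 19), (11, 58), (20, 52), (25, 59)])
v26: WRITE c=3  (c history now [(3, 14), (22, 13), (26, 3)])
READ d @v20: history=[(5, 27), (12, 28), (14, 32), (17, 20), (19, 72), (24, 55)] -> pick v19 -> 72
v27: WRITE a=53  (a history now [(1, 51), (4, 61), (7, 21), (21, 2), (23, 49), (27, 53)])
READ a @v26: history=[(1, 51), (4, 61), (7, 21), (21, 2), (23, 49), (27, 53)] -> pick v23 -> 49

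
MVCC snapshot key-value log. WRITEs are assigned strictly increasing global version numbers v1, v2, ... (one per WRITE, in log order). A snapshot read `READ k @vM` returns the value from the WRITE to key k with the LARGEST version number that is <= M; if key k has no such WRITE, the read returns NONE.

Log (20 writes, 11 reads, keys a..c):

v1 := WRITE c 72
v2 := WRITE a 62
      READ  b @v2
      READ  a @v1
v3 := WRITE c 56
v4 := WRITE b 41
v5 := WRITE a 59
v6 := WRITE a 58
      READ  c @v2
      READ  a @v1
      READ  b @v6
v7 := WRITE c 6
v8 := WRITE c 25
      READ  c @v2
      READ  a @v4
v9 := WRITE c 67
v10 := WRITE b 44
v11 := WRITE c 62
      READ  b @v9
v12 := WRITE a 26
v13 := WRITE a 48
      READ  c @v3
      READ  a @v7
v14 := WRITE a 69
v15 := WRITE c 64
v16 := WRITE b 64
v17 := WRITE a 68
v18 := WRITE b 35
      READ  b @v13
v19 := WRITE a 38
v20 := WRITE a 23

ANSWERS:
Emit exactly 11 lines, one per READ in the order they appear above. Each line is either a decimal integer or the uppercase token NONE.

Answer: NONE
NONE
72
NONE
41
72
62
41
56
58
44

Derivation:
v1: WRITE c=72  (c history now [(1, 72)])
v2: WRITE a=62  (a history now [(2, 62)])
READ b @v2: history=[] -> no version <= 2 -> NONE
READ a @v1: history=[(2, 62)] -> no version <= 1 -> NONE
v3: WRITE c=56  (c history now [(1, 72), (3, 56)])
v4: WRITE b=41  (b history now [(4, 41)])
v5: WRITE a=59  (a history now [(2, 62), (5, 59)])
v6: WRITE a=58  (a history now [(2, 62), (5, 59), (6, 58)])
READ c @v2: history=[(1, 72), (3, 56)] -> pick v1 -> 72
READ a @v1: history=[(2, 62), (5, 59), (6, 58)] -> no version <= 1 -> NONE
READ b @v6: history=[(4, 41)] -> pick v4 -> 41
v7: WRITE c=6  (c history now [(1, 72), (3, 56), (7, 6)])
v8: WRITE c=25  (c history now [(1, 72), (3, 56), (7, 6), (8, 25)])
READ c @v2: history=[(1, 72), (3, 56), (7, 6), (8, 25)] -> pick v1 -> 72
READ a @v4: history=[(2, 62), (5, 59), (6, 58)] -> pick v2 -> 62
v9: WRITE c=67  (c history now [(1, 72), (3, 56), (7, 6), (8, 25), (9, 67)])
v10: WRITE b=44  (b history now [(4, 41), (10, 44)])
v11: WRITE c=62  (c history now [(1, 72), (3, 56), (7, 6), (8, 25), (9, 67), (11, 62)])
READ b @v9: history=[(4, 41), (10, 44)] -> pick v4 -> 41
v12: WRITE a=26  (a history now [(2, 62), (5, 59), (6, 58), (12, 26)])
v13: WRITE a=48  (a history now [(2, 62), (5, 59), (6, 58), (12, 26), (13, 48)])
READ c @v3: history=[(1, 72), (3, 56), (7, 6), (8, 25), (9, 67), (11, 62)] -> pick v3 -> 56
READ a @v7: history=[(2, 62), (5, 59), (6, 58), (12, 26), (13, 48)] -> pick v6 -> 58
v14: WRITE a=69  (a history now [(2, 62), (5, 59), (6, 58), (12, 26), (13, 48), (14, 69)])
v15: WRITE c=64  (c history now [(1, 72), (3, 56), (7, 6), (8, 25), (9, 67), (11, 62), (15, 64)])
v16: WRITE b=64  (b history now [(4, 41), (10, 44), (16, 64)])
v17: WRITE a=68  (a history now [(2, 62), (5, 59), (6, 58), (12, 26), (13, 48), (14, 69), (17, 68)])
v18: WRITE b=35  (b history now [(4, 41), (10, 44), (16, 64), (18, 35)])
READ b @v13: history=[(4, 41), (10, 44), (16, 64), (18, 35)] -> pick v10 -> 44
v19: WRITE a=38  (a history now [(2, 62), (5, 59), (6, 58), (12, 26), (13, 48), (14, 69), (17, 68), (19, 38)])
v20: WRITE a=23  (a history now [(2, 62), (5, 59), (6, 58), (12, 26), (13, 48), (14, 69), (17, 68), (19, 38), (20, 23)])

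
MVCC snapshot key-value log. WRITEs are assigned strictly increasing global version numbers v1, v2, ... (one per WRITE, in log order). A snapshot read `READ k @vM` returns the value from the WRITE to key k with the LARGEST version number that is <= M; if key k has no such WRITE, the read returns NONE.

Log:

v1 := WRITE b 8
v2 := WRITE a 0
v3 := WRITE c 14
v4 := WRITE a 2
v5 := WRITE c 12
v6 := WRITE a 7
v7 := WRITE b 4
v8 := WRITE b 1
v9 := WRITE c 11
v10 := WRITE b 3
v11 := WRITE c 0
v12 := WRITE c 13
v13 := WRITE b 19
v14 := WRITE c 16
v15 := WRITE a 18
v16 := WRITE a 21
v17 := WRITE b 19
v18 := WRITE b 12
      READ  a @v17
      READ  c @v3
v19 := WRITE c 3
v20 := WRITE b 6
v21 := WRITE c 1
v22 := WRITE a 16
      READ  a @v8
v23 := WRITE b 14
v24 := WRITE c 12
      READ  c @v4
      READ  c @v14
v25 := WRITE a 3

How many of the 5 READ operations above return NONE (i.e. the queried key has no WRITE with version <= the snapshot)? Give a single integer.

v1: WRITE b=8  (b history now [(1, 8)])
v2: WRITE a=0  (a history now [(2, 0)])
v3: WRITE c=14  (c history now [(3, 14)])
v4: WRITE a=2  (a history now [(2, 0), (4, 2)])
v5: WRITE c=12  (c history now [(3, 14), (5, 12)])
v6: WRITE a=7  (a history now [(2, 0), (4, 2), (6, 7)])
v7: WRITE b=4  (b history now [(1, 8), (7, 4)])
v8: WRITE b=1  (b history now [(1, 8), (7, 4), (8, 1)])
v9: WRITE c=11  (c history now [(3, 14), (5, 12), (9, 11)])
v10: WRITE b=3  (b history now [(1, 8), (7, 4), (8, 1), (10, 3)])
v11: WRITE c=0  (c history now [(3, 14), (5, 12), (9, 11), (11, 0)])
v12: WRITE c=13  (c history now [(3, 14), (5, 12), (9, 11), (11, 0), (12, 13)])
v13: WRITE b=19  (b history now [(1, 8), (7, 4), (8, 1), (10, 3), (13, 19)])
v14: WRITE c=16  (c history now [(3, 14), (5, 12), (9, 11), (11, 0), (12, 13), (14, 16)])
v15: WRITE a=18  (a history now [(2, 0), (4, 2), (6, 7), (15, 18)])
v16: WRITE a=21  (a history now [(2, 0), (4, 2), (6, 7), (15, 18), (16, 21)])
v17: WRITE b=19  (b history now [(1, 8), (7, 4), (8, 1), (10, 3), (13, 19), (17, 19)])
v18: WRITE b=12  (b history now [(1, 8), (7, 4), (8, 1), (10, 3), (13, 19), (17, 19), (18, 12)])
READ a @v17: history=[(2, 0), (4, 2), (6, 7), (15, 18), (16, 21)] -> pick v16 -> 21
READ c @v3: history=[(3, 14), (5, 12), (9, 11), (11, 0), (12, 13), (14, 16)] -> pick v3 -> 14
v19: WRITE c=3  (c history now [(3, 14), (5, 12), (9, 11), (11, 0), (12, 13), (14, 16), (19, 3)])
v20: WRITE b=6  (b history now [(1, 8), (7, 4), (8, 1), (10, 3), (13, 19), (17, 19), (18, 12), (20, 6)])
v21: WRITE c=1  (c history now [(3, 14), (5, 12), (9, 11), (11, 0), (12, 13), (14, 16), (19, 3), (21, 1)])
v22: WRITE a=16  (a history now [(2, 0), (4, 2), (6, 7), (15, 18), (16, 21), (22, 16)])
READ a @v8: history=[(2, 0), (4, 2), (6, 7), (15, 18), (16, 21), (22, 16)] -> pick v6 -> 7
v23: WRITE b=14  (b history now [(1, 8), (7, 4), (8, 1), (10, 3), (13, 19), (17, 19), (18, 12), (20, 6), (23, 14)])
v24: WRITE c=12  (c history now [(3, 14), (5, 12), (9, 11), (11, 0), (12, 13), (14, 16), (19, 3), (21, 1), (24, 12)])
READ c @v4: history=[(3, 14), (5, 12), (9, 11), (11, 0), (12, 13), (14, 16), (19, 3), (21, 1), (24, 12)] -> pick v3 -> 14
READ c @v14: history=[(3, 14), (5, 12), (9, 11), (11, 0), (12, 13), (14, 16), (19, 3), (21, 1), (24, 12)] -> pick v14 -> 16
v25: WRITE a=3  (a history now [(2, 0), (4, 2), (6, 7), (15, 18), (16, 21), (22, 16), (25, 3)])
Read results in order: ['21', '14', '7', '14', '16']
NONE count = 0

Answer: 0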